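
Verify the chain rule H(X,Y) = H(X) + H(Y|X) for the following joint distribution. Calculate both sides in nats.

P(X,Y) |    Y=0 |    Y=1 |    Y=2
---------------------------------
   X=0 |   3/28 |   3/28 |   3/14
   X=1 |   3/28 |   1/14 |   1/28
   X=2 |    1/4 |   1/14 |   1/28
H(X,Y) = 2.0096, H(X) = 1.0609, H(Y|X) = 0.9487 (all in nats)

Chain rule: H(X,Y) = H(X) + H(Y|X)

Left side — joint entropy directly:
H(X,Y) = -Σ p(x,y) log p(x,y) = 2.0096 nats

Right side — compute H(Y|X) from the conditional distributions:
P(X) = (3/7, 3/14, 5/14), so H(X) = 1.0609 nats
H(Y|X) = Σ_x P(X=x) · H(Y|X=x):
  P(Y|X=0) = (1/4, 1/4, 1/2), H(Y|X=0) = 1.0397, weight P(X=0) = 3/7
  P(Y|X=1) = (1/2, 1/3, 1/6), H(Y|X=1) = 1.0114, weight P(X=1) = 3/14
  P(Y|X=2) = (7/10, 1/5, 1/10), H(Y|X=2) = 0.8018, weight P(X=2) = 5/14
H(Y|X) = 0.9487 nats

H(X) + H(Y|X) = 1.0609 + 0.9487 = 2.0096 nats

Both sides equal 2.0096 nats. ✓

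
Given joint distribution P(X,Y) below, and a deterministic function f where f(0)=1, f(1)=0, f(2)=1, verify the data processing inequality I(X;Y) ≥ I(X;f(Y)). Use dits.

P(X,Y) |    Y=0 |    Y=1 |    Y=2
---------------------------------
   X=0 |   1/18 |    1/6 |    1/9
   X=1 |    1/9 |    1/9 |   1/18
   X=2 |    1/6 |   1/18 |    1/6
I(X;Y) = 0.0338, I(X;f(Y)) = 0.0256, inequality holds: 0.0338 ≥ 0.0256

Data Processing Inequality: For any Markov chain X → Y → Z, we have I(X;Y) ≥ I(X;Z).

Here Z = f(Y) is a deterministic function of Y, forming X → Y → Z.

Original I(X;Y) = 0.0338 dits

After applying f:
P(X,Z) where Z=f(Y):
- P(X,Z=0) = P(X,Y=1)
- P(X,Z=1) = P(X,Y=0) + P(X,Y=2)

I(X;Z) = I(X;f(Y)) = 0.0256 dits

Verification: 0.0338 ≥ 0.0256 ✓

Information cannot be created by processing; the function f can only lose information about X.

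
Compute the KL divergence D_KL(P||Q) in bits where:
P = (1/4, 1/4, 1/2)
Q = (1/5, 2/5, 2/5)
0.0719 bits

KL divergence: D_KL(P||Q) = Σ p(x) log(p(x)/q(x))

Computing term by term:
  x=0: 1/4 × log_2[(1/4)/(1/5)] = 1/4 × 0.3219 = 0.0805
  x=1: 1/4 × log_2[(1/4)/(2/5)] = 1/4 × -0.6781 = -0.1695
  x=2: 1/2 × log_2[(1/2)/(2/5)] = 1/2 × 0.3219 = 0.1610

D_KL(P||Q) = 0.0719 bits

Note: KL divergence is always non-negative and equals 0 iff P = Q.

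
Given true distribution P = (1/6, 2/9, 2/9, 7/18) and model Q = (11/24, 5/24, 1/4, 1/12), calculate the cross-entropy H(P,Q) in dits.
0.7613 dits

Cross-entropy: H(P,Q) = -Σ p(x) log q(x)

Alternatively: H(P,Q) = H(P) + D_KL(P||Q)
H(P) = 0.5795 dits
D_KL(P||Q) = 0.1818 dits

H(P,Q) = 0.5795 + 0.1818 = 0.7613 dits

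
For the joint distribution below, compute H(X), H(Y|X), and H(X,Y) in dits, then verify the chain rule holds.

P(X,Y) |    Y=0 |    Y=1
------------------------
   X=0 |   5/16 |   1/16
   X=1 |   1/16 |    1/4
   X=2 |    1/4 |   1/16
H(X,Y) = 0.6847, H(X) = 0.4755, H(Y|X) = 0.2092 (all in dits)

Chain rule: H(X,Y) = H(X) + H(Y|X)

Left side — joint entropy directly:
H(X,Y) = -Σ p(x,y) log p(x,y) = 0.6847 dits

Right side — compute H(Y|X) from the conditional distributions:
P(X) = (3/8, 5/16, 5/16), so H(X) = 0.4755 dits
H(Y|X) = Σ_x P(X=x) · H(Y|X=x):
  P(Y|X=0) = (5/6, 1/6), H(Y|X=0) = 0.1957, weight P(X=0) = 3/8
  P(Y|X=1) = (1/5, 4/5), H(Y|X=1) = 0.2173, weight P(X=1) = 5/16
  P(Y|X=2) = (4/5, 1/5), H(Y|X=2) = 0.2173, weight P(X=2) = 5/16
H(Y|X) = 0.2092 dits

H(X) + H(Y|X) = 0.4755 + 0.2092 = 0.6847 dits

Both sides equal 0.6847 dits. ✓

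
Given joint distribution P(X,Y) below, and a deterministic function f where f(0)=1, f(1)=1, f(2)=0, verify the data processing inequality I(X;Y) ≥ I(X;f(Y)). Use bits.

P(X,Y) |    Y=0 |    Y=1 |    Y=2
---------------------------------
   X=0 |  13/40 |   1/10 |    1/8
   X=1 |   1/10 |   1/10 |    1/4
I(X;Y) = 0.1139, I(X;f(Y)) = 0.0832, inequality holds: 0.1139 ≥ 0.0832

Data Processing Inequality: For any Markov chain X → Y → Z, we have I(X;Y) ≥ I(X;Z).

Here Z = f(Y) is a deterministic function of Y, forming X → Y → Z.

Original I(X;Y) = 0.1139 bits

After applying f:
P(X,Z) where Z=f(Y):
- P(X,Z=0) = P(X,Y=2)
- P(X,Z=1) = P(X,Y=0) + P(X,Y=1)

I(X;Z) = I(X;f(Y)) = 0.0832 bits

Verification: 0.1139 ≥ 0.0832 ✓

Information cannot be created by processing; the function f can only lose information about X.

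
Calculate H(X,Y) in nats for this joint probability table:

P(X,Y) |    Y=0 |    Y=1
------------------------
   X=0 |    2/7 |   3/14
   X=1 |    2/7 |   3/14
1.3761 nats

Joint entropy is H(X,Y) = -Σ_{x,y} p(x,y) log p(x,y).

Summing over all non-zero entries:
H(X,Y) = -[2/7·log_e(2/7) + 3/14·log_e(3/14) + 2/7·log_e(2/7) + 3/14·log_e(3/14)]
H(X,Y) = 1.3761 nats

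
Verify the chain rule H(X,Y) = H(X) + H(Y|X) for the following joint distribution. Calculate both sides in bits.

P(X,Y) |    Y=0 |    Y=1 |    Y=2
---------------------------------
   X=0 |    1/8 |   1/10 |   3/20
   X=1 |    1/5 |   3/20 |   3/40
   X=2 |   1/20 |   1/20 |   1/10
H(X,Y) = 3.0373, H(X) = 1.5197, H(Y|X) = 1.5177 (all in bits)

Chain rule: H(X,Y) = H(X) + H(Y|X)

Left side — joint entropy directly:
H(X,Y) = -Σ p(x,y) log p(x,y) = 3.0373 bits

Right side — compute H(Y|X) from the conditional distributions:
P(X) = (3/8, 17/40, 1/5), so H(X) = 1.5197 bits
H(Y|X) = Σ_x P(X=x) · H(Y|X=x):
  P(Y|X=0) = (1/3, 4/15, 2/5), H(Y|X=0) = 1.5656, weight P(X=0) = 3/8
  P(Y|X=1) = (8/17, 6/17, 3/17), H(Y|X=1) = 1.4837, weight P(X=1) = 17/40
  P(Y|X=2) = (1/4, 1/4, 1/2), H(Y|X=2) = 1.5000, weight P(X=2) = 1/5
H(Y|X) = 1.5177 bits

H(X) + H(Y|X) = 1.5197 + 1.5177 = 3.0373 bits

Both sides equal 3.0373 bits. ✓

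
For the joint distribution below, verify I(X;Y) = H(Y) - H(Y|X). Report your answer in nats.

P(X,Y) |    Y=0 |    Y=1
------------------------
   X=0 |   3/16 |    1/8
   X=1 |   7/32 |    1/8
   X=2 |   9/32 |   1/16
I(X;Y) = 0.0225 nats

Mutual information has multiple equivalent forms:
- I(X;Y) = H(X) - H(X|Y)
- I(X;Y) = H(Y) - H(Y|X)
- I(X;Y) = H(X) + H(Y) - H(X,Y)

Computing all quantities:
H(X) = 1.0976, H(Y) = 0.6211, H(X,Y) = 1.6962
H(X|Y) = 1.0752, H(Y|X) = 0.5986

Verification:
H(X) - H(X|Y) = 1.0976 - 1.0752 = 0.0225
H(Y) - H(Y|X) = 0.6211 - 0.5986 = 0.0225
H(X) + H(Y) - H(X,Y) = 1.0976 + 0.6211 - 1.6962 = 0.0225

All forms give I(X;Y) = 0.0225 nats. ✓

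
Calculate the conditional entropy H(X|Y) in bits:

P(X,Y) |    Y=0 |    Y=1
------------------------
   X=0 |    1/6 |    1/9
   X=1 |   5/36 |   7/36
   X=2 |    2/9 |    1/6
1.5532 bits

Using the chain rule: H(X|Y) = H(X,Y) - H(Y)

First, compute H(X,Y) = 2.5510 bits

Marginal P(Y) = (19/36, 17/36)
H(Y) = 0.9978 bits

H(X|Y) = H(X,Y) - H(Y) = 2.5510 - 0.9978 = 1.5532 bits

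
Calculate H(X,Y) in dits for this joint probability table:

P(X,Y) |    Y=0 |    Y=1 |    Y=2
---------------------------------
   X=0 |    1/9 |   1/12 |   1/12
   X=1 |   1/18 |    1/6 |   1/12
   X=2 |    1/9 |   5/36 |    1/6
0.9300 dits

Joint entropy is H(X,Y) = -Σ_{x,y} p(x,y) log p(x,y).

Summing over all non-zero entries:
H(X,Y) = -[1/9·log_10(1/9) + 1/12·log_10(1/12) + 1/12·log_10(1/12) + 1/18·log_10(1/18) + 1/6·log_10(1/6) + 1/12·log_10(1/12) + 1/9·log_10(1/9) + 5/36·log_10(5/36) + 1/6·log_10(1/6)]
H(X,Y) = 0.9300 dits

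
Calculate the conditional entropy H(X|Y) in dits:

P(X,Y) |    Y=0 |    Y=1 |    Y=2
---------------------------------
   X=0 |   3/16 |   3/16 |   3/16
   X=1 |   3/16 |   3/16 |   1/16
0.2868 dits

Using the chain rule: H(X|Y) = H(X,Y) - H(Y)

First, compute H(X,Y) = 0.7568 dits

Marginal P(Y) = (3/8, 3/8, 1/4)
H(Y) = 0.4700 dits

H(X|Y) = H(X,Y) - H(Y) = 0.7568 - 0.4700 = 0.2868 dits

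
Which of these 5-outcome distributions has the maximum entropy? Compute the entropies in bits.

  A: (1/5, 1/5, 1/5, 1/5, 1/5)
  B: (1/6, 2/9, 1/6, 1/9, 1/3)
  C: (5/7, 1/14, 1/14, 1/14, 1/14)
A

For a discrete distribution over n outcomes, entropy is maximized by the uniform distribution.

Computing entropies:
H(A) = 2.3219 bits
H(B) = 2.2244 bits
H(C) = 1.4345 bits

The uniform distribution (where all probabilities equal 1/5) achieves the maximum entropy of log_2(5) = 2.3219 bits.

Distribution A has the highest entropy.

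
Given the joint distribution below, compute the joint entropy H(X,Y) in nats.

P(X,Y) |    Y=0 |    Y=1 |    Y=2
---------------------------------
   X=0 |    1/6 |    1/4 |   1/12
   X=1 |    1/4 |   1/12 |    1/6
1.7046 nats

Joint entropy is H(X,Y) = -Σ_{x,y} p(x,y) log p(x,y).

Summing over all non-zero entries:
H(X,Y) = -[1/6·log_e(1/6) + 1/4·log_e(1/4) + 1/12·log_e(1/12) + 1/4·log_e(1/4) + 1/12·log_e(1/12) + 1/6·log_e(1/6)]
H(X,Y) = 1.7046 nats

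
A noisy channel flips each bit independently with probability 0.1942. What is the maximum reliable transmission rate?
0.2898 bits

For a binary symmetric channel (BSC) with error probability p:
Capacity C = 1 - H(p) bits per symbol

where H(p) = -p log₂(p) - (1-p) log₂(1-p) is the binary entropy function.

H(0.1942) = 0.7102 bits
C = 1 - 0.7102 = 0.2898 bits per symbol

This means we can reliably transmit up to 0.2898 bits of information per channel use.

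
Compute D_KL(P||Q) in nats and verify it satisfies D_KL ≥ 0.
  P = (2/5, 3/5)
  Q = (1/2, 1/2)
0.0201 nats

KL divergence satisfies the Gibbs inequality: D_KL(P||Q) ≥ 0 for all distributions P, Q.

D_KL(P||Q) = Σ p(x) log(p(x)/q(x))
Term by term:
  x=0: 2/5 × log_e[(2/5)/(1/2)] = -0.0893
  x=1: 3/5 × log_e[(3/5)/(1/2)] = 0.1094
D_KL(P||Q) = 0.0201 nats

D_KL(P||Q) = 0.0201 ≥ 0 ✓

This non-negativity is a fundamental property: relative entropy cannot be negative because it measures how different Q is from P.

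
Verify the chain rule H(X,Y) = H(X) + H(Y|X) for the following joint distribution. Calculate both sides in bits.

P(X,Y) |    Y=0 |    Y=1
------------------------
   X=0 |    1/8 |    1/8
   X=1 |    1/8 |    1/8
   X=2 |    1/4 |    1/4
H(X,Y) = 2.5000, H(X) = 1.5000, H(Y|X) = 1.0000 (all in bits)

Chain rule: H(X,Y) = H(X) + H(Y|X)

Left side — joint entropy directly:
H(X,Y) = -Σ p(x,y) log p(x,y) = 2.5000 bits

Right side — compute H(Y|X) from the conditional distributions:
P(X) = (1/4, 1/4, 1/2), so H(X) = 1.5000 bits
H(Y|X) = Σ_x P(X=x) · H(Y|X=x):
  P(Y|X=0) = (1/2, 1/2), H(Y|X=0) = 1.0000, weight P(X=0) = 1/4
  P(Y|X=1) = (1/2, 1/2), H(Y|X=1) = 1.0000, weight P(X=1) = 1/4
  P(Y|X=2) = (1/2, 1/2), H(Y|X=2) = 1.0000, weight P(X=2) = 1/2
H(Y|X) = 1.0000 bits

H(X) + H(Y|X) = 1.5000 + 1.0000 = 2.5000 bits

Both sides equal 2.5000 bits. ✓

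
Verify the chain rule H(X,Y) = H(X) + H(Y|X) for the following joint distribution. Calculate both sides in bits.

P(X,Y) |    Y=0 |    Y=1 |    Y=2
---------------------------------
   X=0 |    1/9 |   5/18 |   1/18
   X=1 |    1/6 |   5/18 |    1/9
H(X,Y) = 2.3936, H(X) = 0.9911, H(Y|X) = 1.4025 (all in bits)

Chain rule: H(X,Y) = H(X) + H(Y|X)

Left side — joint entropy directly:
H(X,Y) = -Σ p(x,y) log p(x,y) = 2.3936 bits

Right side — compute H(Y|X) from the conditional distributions:
P(X) = (4/9, 5/9), so H(X) = 0.9911 bits
H(Y|X) = Σ_x P(X=x) · H(Y|X=x):
  P(Y|X=0) = (1/4, 5/8, 1/8), H(Y|X=0) = 1.2988, weight P(X=0) = 4/9
  P(Y|X=1) = (3/10, 1/2, 1/5), H(Y|X=1) = 1.4855, weight P(X=1) = 5/9
H(Y|X) = 1.4025 bits

H(X) + H(Y|X) = 0.9911 + 1.4025 = 2.3936 bits

Both sides equal 2.3936 bits. ✓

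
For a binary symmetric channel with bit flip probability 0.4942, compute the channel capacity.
0.0001 bits

For a binary symmetric channel (BSC) with error probability p:
Capacity C = 1 - H(p) bits per symbol

where H(p) = -p log₂(p) - (1-p) log₂(1-p) is the binary entropy function.

H(0.4942) = 0.9999 bits
C = 1 - 0.9999 = 0.0001 bits per symbol

This means we can reliably transmit up to 0.0001 bits of information per channel use.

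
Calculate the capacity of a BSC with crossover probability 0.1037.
0.5194 bits

For a binary symmetric channel (BSC) with error probability p:
Capacity C = 1 - H(p) bits per symbol

where H(p) = -p log₂(p) - (1-p) log₂(1-p) is the binary entropy function.

H(0.1037) = 0.4806 bits
C = 1 - 0.4806 = 0.5194 bits per symbol

This means we can reliably transmit up to 0.5194 bits of information per channel use.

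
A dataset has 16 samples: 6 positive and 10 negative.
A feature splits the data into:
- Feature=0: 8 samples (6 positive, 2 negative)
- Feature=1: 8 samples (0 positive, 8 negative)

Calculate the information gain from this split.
0.5488 bits

Information Gain = H(Y) - H(Y|Feature)

Before split:
P(positive) = 6/16 = 0.3750
H(Y) = 0.9544 bits

After split:
Feature=0: H = 0.8113 bits (weight = 8/16)
Feature=1: H = 0.0000 bits (weight = 8/16)
H(Y|Feature) = (8/16)×0.8113 + (8/16)×0.0000 = 0.4056 bits

Information Gain = 0.9544 - 0.4056 = 0.5488 bits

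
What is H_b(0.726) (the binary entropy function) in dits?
0.2550 dits

The binary entropy function is:
H(p) = -p log(p) - (1-p) log(1-p)

H(0.726) = -0.726 × log_10(0.726) - 0.274 × log_10(0.274)
H(0.726) = 0.2550 dits

Note: Binary entropy is maximized at p=0.5 (H=1 bit) and minimized at p=0 or p=1 (H=0).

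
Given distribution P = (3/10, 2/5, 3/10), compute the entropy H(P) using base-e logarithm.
1.0889 nats

Shannon entropy is H(X) = -Σ p(x) log p(x).

For P = (3/10, 2/5, 3/10):
H = -3/10 × log_e(3/10) -2/5 × log_e(2/5) -3/10 × log_e(3/10)
H = 1.0889 nats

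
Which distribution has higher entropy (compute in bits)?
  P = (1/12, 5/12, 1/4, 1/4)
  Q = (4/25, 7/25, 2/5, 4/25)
Q

Computing entropies in bits:
H(P) = 1.8250
H(Q) = 1.8890

Distribution Q has higher entropy.

Intuition: The distribution closer to uniform (more spread out) has higher entropy.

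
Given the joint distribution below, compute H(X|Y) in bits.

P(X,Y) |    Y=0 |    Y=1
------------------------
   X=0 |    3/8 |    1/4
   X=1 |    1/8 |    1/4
0.9056 bits

Using the chain rule: H(X|Y) = H(X,Y) - H(Y)

First, compute H(X,Y) = 1.9056 bits

Marginal P(Y) = (1/2, 1/2)
H(Y) = 1.0000 bits

H(X|Y) = H(X,Y) - H(Y) = 1.9056 - 1.0000 = 0.9056 bits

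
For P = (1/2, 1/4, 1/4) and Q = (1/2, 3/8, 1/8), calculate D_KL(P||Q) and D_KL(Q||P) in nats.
D_KL(P||Q) = 0.0719, D_KL(Q||P) = 0.0654

KL divergence is not symmetric: D_KL(P||Q) ≠ D_KL(Q||P) in general.

D_KL(P||Q) = 0.0719 nats
D_KL(Q||P) = 0.0654 nats

No, they are not equal!

This asymmetry is why KL divergence is not a true distance metric.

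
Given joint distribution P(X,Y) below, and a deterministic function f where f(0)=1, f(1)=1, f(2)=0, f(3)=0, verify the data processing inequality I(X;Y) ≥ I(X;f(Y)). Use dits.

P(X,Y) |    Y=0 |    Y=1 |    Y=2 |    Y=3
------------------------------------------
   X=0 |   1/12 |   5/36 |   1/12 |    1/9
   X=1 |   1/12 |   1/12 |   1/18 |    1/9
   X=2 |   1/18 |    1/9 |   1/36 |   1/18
I(X;Y) = 0.0071, I(X;f(Y)) = 0.0039, inequality holds: 0.0071 ≥ 0.0039

Data Processing Inequality: For any Markov chain X → Y → Z, we have I(X;Y) ≥ I(X;Z).

Here Z = f(Y) is a deterministic function of Y, forming X → Y → Z.

Original I(X;Y) = 0.0071 dits

After applying f:
P(X,Z) where Z=f(Y):
- P(X,Z=0) = P(X,Y=2) + P(X,Y=3)
- P(X,Z=1) = P(X,Y=0) + P(X,Y=1)

I(X;Z) = I(X;f(Y)) = 0.0039 dits

Verification: 0.0071 ≥ 0.0039 ✓

Information cannot be created by processing; the function f can only lose information about X.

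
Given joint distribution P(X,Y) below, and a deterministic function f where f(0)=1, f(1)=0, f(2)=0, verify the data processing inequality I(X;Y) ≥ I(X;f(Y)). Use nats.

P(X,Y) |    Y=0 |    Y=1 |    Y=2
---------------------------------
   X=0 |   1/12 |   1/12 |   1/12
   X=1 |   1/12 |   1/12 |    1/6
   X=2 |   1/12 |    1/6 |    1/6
I(X;Y) = 0.0168, I(X;f(Y)) = 0.0073, inequality holds: 0.0168 ≥ 0.0073

Data Processing Inequality: For any Markov chain X → Y → Z, we have I(X;Y) ≥ I(X;Z).

Here Z = f(Y) is a deterministic function of Y, forming X → Y → Z.

Original I(X;Y) = 0.0168 nats

After applying f:
P(X,Z) where Z=f(Y):
- P(X,Z=0) = P(X,Y=1) + P(X,Y=2)
- P(X,Z=1) = P(X,Y=0)

I(X;Z) = I(X;f(Y)) = 0.0073 nats

Verification: 0.0168 ≥ 0.0073 ✓

Information cannot be created by processing; the function f can only lose information about X.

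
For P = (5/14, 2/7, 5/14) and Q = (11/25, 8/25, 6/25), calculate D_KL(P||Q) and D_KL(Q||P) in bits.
D_KL(P||Q) = 0.0506, D_KL(Q||P) = 0.0471

KL divergence is not symmetric: D_KL(P||Q) ≠ D_KL(Q||P) in general.

D_KL(P||Q) = 0.0506 bits
D_KL(Q||P) = 0.0471 bits

No, they are not equal!

This asymmetry is why KL divergence is not a true distance metric.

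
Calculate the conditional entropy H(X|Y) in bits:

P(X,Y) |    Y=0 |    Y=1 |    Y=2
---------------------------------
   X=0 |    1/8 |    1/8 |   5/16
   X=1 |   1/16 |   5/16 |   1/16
0.7936 bits

Using the chain rule: H(X|Y) = H(X,Y) - H(Y)

First, compute H(X,Y) = 2.2988 bits

Marginal P(Y) = (3/16, 7/16, 3/8)
H(Y) = 1.5052 bits

H(X|Y) = H(X,Y) - H(Y) = 2.2988 - 1.5052 = 0.7936 bits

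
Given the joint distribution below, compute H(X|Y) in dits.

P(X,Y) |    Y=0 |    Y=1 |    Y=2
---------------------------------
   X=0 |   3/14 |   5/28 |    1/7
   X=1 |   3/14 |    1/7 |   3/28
0.2991 dits

Using the chain rule: H(X|Y) = H(X,Y) - H(Y)

First, compute H(X,Y) = 0.7657 dits

Marginal P(Y) = (3/7, 9/28, 1/4)
H(Y) = 0.4667 dits

H(X|Y) = H(X,Y) - H(Y) = 0.7657 - 0.4667 = 0.2991 dits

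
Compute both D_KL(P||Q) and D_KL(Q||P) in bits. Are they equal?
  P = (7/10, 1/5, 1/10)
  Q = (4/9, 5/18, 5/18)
D_KL(P||Q) = 0.2166, D_KL(Q||P) = 0.2498

KL divergence is not symmetric: D_KL(P||Q) ≠ D_KL(Q||P) in general.

D_KL(P||Q) = 0.2166 bits
D_KL(Q||P) = 0.2498 bits

No, they are not equal!

This asymmetry is why KL divergence is not a true distance metric.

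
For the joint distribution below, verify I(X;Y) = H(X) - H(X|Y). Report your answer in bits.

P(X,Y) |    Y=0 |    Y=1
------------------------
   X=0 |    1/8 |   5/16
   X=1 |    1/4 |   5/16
I(X;Y) = 0.0193 bits

Mutual information has multiple equivalent forms:
- I(X;Y) = H(X) - H(X|Y)
- I(X;Y) = H(Y) - H(Y|X)
- I(X;Y) = H(X) + H(Y) - H(X,Y)

Computing all quantities:
H(X) = 0.9887, H(Y) = 0.9544, H(X,Y) = 1.9238
H(X|Y) = 0.9694, H(Y|X) = 0.9351

Verification:
H(X) - H(X|Y) = 0.9887 - 0.9694 = 0.0193
H(Y) - H(Y|X) = 0.9544 - 0.9351 = 0.0193
H(X) + H(Y) - H(X,Y) = 0.9887 + 0.9544 - 1.9238 = 0.0193

All forms give I(X;Y) = 0.0193 bits. ✓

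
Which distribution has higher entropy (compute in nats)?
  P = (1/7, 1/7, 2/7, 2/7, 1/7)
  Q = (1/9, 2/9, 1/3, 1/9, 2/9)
P

Computing entropies in nats:
H(P) = 1.5498
H(Q) = 1.5230

Distribution P has higher entropy.

Intuition: The distribution closer to uniform (more spread out) has higher entropy.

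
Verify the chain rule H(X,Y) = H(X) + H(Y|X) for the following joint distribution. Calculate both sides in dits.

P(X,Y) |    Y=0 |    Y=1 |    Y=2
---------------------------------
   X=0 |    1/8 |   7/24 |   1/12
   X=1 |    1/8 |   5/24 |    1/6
H(X,Y) = 0.7434, H(X) = 0.3010, H(Y|X) = 0.4424 (all in dits)

Chain rule: H(X,Y) = H(X) + H(Y|X)

Left side — joint entropy directly:
H(X,Y) = -Σ p(x,y) log p(x,y) = 0.7434 dits

Right side — compute H(Y|X) from the conditional distributions:
P(X) = (1/2, 1/2), so H(X) = 0.3010 dits
H(Y|X) = Σ_x P(X=x) · H(Y|X=x):
  P(Y|X=0) = (1/4, 7/12, 1/6), H(Y|X=0) = 0.4168, weight P(X=0) = 1/2
  P(Y|X=1) = (1/4, 5/12, 1/3), H(Y|X=1) = 0.4680, weight P(X=1) = 1/2
H(Y|X) = 0.4424 dits

H(X) + H(Y|X) = 0.3010 + 0.4424 = 0.7434 dits

Both sides equal 0.7434 dits. ✓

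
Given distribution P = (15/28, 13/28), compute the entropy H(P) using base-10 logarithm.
0.2999 dits

Shannon entropy is H(X) = -Σ p(x) log p(x).

For P = (15/28, 13/28):
H = -15/28 × log_10(15/28) -13/28 × log_10(13/28)
H = 0.2999 dits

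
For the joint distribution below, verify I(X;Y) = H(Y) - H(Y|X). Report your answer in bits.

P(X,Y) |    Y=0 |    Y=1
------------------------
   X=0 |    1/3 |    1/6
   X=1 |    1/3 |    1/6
I(X;Y) = 0.0000 bits

Mutual information has multiple equivalent forms:
- I(X;Y) = H(X) - H(X|Y)
- I(X;Y) = H(Y) - H(Y|X)
- I(X;Y) = H(X) + H(Y) - H(X,Y)

Computing all quantities:
H(X) = 1.0000, H(Y) = 0.9183, H(X,Y) = 1.9183
H(X|Y) = 1.0000, H(Y|X) = 0.9183

Verification:
H(X) - H(X|Y) = 1.0000 - 1.0000 = 0.0000
H(Y) - H(Y|X) = 0.9183 - 0.9183 = 0.0000
H(X) + H(Y) - H(X,Y) = 1.0000 + 0.9183 - 1.9183 = 0.0000

All forms give I(X;Y) = 0.0000 bits. ✓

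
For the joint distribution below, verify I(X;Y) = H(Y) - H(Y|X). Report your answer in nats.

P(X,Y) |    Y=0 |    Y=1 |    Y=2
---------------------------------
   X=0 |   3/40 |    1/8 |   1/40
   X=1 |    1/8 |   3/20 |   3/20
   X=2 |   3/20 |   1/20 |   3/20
I(X;Y) = 0.0703 nats

Mutual information has multiple equivalent forms:
- I(X;Y) = H(X) - H(X|Y)
- I(X;Y) = H(Y) - H(Y|X)
- I(X;Y) = H(X) + H(Y) - H(X,Y)

Computing all quantities:
H(X) = 1.0667, H(Y) = 1.0980, H(X,Y) = 2.0944
H(X|Y) = 0.9964, H(Y|X) = 1.0277

Verification:
H(X) - H(X|Y) = 1.0667 - 0.9964 = 0.0703
H(Y) - H(Y|X) = 1.0980 - 1.0277 = 0.0703
H(X) + H(Y) - H(X,Y) = 1.0667 + 1.0980 - 2.0944 = 0.0703

All forms give I(X;Y) = 0.0703 nats. ✓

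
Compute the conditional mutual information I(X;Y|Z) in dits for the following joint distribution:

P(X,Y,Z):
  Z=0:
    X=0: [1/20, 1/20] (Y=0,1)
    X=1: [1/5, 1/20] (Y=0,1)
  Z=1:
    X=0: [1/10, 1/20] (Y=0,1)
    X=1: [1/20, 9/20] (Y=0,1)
0.0469 dits

Conditional mutual information: I(X;Y|Z) = H(X|Z) + H(Y|Z) - H(X,Y|Z)

H(Z) = 0.2812
H(X,Z) = 0.5246 → H(X|Z) = 0.2434
H(Y,Z) = 0.5246 → H(Y|Z) = 0.2434
H(X,Y,Z) = 0.7211 → H(X,Y|Z) = 0.4399

I(X;Y|Z) = 0.2434 + 0.2434 - 0.4399 = 0.0469 dits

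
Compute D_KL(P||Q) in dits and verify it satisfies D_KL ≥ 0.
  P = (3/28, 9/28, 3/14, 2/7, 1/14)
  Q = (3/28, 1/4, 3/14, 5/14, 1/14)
0.0074 dits

KL divergence satisfies the Gibbs inequality: D_KL(P||Q) ≥ 0 for all distributions P, Q.

D_KL(P||Q) = Σ p(x) log(p(x)/q(x))
Term by term:
  x=0: 3/28 × log_10[(3/28)/(3/28)] = 0.0000
  x=1: 9/28 × log_10[(9/28)/(1/4)] = 0.0351
  x=2: 3/14 × log_10[(3/14)/(3/14)] = 0.0000
  x=3: 2/7 × log_10[(2/7)/(5/14)] = -0.0277
  x=4: 1/14 × log_10[(1/14)/(1/14)] = 0.0000
D_KL(P||Q) = 0.0074 dits

D_KL(P||Q) = 0.0074 ≥ 0 ✓

This non-negativity is a fundamental property: relative entropy cannot be negative because it measures how different Q is from P.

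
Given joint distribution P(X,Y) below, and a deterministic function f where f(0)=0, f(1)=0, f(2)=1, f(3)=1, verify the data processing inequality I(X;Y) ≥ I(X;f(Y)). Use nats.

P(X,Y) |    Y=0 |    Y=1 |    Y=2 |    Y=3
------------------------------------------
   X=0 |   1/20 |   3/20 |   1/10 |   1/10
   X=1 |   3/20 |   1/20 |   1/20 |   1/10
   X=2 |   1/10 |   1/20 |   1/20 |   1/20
I(X;Y) = 0.0679, I(X;f(Y)) = 0.0036, inequality holds: 0.0679 ≥ 0.0036

Data Processing Inequality: For any Markov chain X → Y → Z, we have I(X;Y) ≥ I(X;Z).

Here Z = f(Y) is a deterministic function of Y, forming X → Y → Z.

Original I(X;Y) = 0.0679 nats

After applying f:
P(X,Z) where Z=f(Y):
- P(X,Z=0) = P(X,Y=0) + P(X,Y=1)
- P(X,Z=1) = P(X,Y=2) + P(X,Y=3)

I(X;Z) = I(X;f(Y)) = 0.0036 nats

Verification: 0.0679 ≥ 0.0036 ✓

Information cannot be created by processing; the function f can only lose information about X.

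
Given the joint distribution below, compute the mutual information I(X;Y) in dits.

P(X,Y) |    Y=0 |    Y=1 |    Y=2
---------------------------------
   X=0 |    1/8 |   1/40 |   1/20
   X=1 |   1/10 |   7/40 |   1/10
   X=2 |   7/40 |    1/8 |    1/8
0.0208 dits

Mutual information: I(X;Y) = H(X) + H(Y) - H(X,Y)

Marginals:
P(X) = (1/5, 3/8, 17/40), H(X) = 0.4575 dits
P(Y) = (2/5, 13/40, 11/40), H(Y) = 0.4720 dits

Joint entropy: H(X,Y) = 0.9087 dits

I(X;Y) = 0.4575 + 0.4720 - 0.9087 = 0.0208 dits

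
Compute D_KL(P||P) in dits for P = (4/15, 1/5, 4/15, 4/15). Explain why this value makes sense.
0.0000 dits

KL divergence satisfies the Gibbs inequality: D_KL(P||Q) ≥ 0 for all distributions P, Q.

D_KL(P||Q) = Σ p(x) log(p(x)/q(x))
Each term is p(x) × log_10(p(x)/p(x)) = p(x) × log_10(1) = 0, so the sum is 0.
D_KL(P||Q) = 0.0000 dits

When P = Q, the KL divergence is exactly 0, as there is no 'divergence' between identical distributions.

This non-negativity is a fundamental property: relative entropy cannot be negative because it measures how different Q is from P.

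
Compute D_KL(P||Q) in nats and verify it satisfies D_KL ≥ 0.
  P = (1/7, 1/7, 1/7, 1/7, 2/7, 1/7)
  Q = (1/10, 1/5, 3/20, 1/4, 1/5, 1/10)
0.0688 nats

KL divergence satisfies the Gibbs inequality: D_KL(P||Q) ≥ 0 for all distributions P, Q.

D_KL(P||Q) = Σ p(x) log(p(x)/q(x))
Term by term:
  x=0: 1/7 × log_e[(1/7)/(1/10)] = 0.0510
  x=1: 1/7 × log_e[(1/7)/(1/5)] = -0.0481
  x=2: 1/7 × log_e[(1/7)/(3/20)] = -0.0070
  x=3: 1/7 × log_e[(1/7)/(1/4)] = -0.0799
  x=4: 2/7 × log_e[(2/7)/(1/5)] = 0.1019
  x=5: 1/7 × log_e[(1/7)/(1/10)] = 0.0510
D_KL(P||Q) = 0.0688 nats

D_KL(P||Q) = 0.0688 ≥ 0 ✓

This non-negativity is a fundamental property: relative entropy cannot be negative because it measures how different Q is from P.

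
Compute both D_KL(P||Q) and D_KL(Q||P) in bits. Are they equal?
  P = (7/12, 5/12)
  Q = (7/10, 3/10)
D_KL(P||Q) = 0.0440, D_KL(Q||P) = 0.0419

KL divergence is not symmetric: D_KL(P||Q) ≠ D_KL(Q||P) in general.

D_KL(P||Q) = 0.0440 bits
D_KL(Q||P) = 0.0419 bits

No, they are not equal!

This asymmetry is why KL divergence is not a true distance metric.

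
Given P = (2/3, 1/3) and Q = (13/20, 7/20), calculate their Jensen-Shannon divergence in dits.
0.0001 dits

Jensen-Shannon divergence is:
JSD(P||Q) = 0.5 × D_KL(P||M) + 0.5 × D_KL(Q||M)
where M = 0.5 × (P + Q) is the mixture distribution.

M = 0.5 × (2/3, 1/3) + 0.5 × (13/20, 7/20) = (0.658333, 0.341667)

D_KL(P||M) = 0.0001 dits
D_KL(Q||M) = 0.0001 dits

JSD(P||Q) = 0.5 × 0.0001 + 0.5 × 0.0001 = 0.0001 dits

Unlike KL divergence, JSD is symmetric and bounded: 0 ≤ JSD ≤ log(2).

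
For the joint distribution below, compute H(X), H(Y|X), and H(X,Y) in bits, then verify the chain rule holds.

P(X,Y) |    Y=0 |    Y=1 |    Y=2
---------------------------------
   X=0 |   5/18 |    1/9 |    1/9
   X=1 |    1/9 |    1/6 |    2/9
H(X,Y) = 2.4830, H(X) = 1.0000, H(Y|X) = 1.4830 (all in bits)

Chain rule: H(X,Y) = H(X) + H(Y|X)

Left side — joint entropy directly:
H(X,Y) = -Σ p(x,y) log p(x,y) = 2.4830 bits

Right side — compute H(Y|X) from the conditional distributions:
P(X) = (1/2, 1/2), so H(X) = 1.0000 bits
H(Y|X) = Σ_x P(X=x) · H(Y|X=x):
  P(Y|X=0) = (5/9, 2/9, 2/9), H(Y|X=0) = 1.4355, weight P(X=0) = 1/2
  P(Y|X=1) = (2/9, 1/3, 4/9), H(Y|X=1) = 1.5305, weight P(X=1) = 1/2
H(Y|X) = 1.4830 bits

H(X) + H(Y|X) = 1.0000 + 1.4830 = 2.4830 bits

Both sides equal 2.4830 bits. ✓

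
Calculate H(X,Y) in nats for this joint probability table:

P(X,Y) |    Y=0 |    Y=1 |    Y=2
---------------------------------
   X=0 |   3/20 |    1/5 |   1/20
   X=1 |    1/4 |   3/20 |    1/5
1.7093 nats

Joint entropy is H(X,Y) = -Σ_{x,y} p(x,y) log p(x,y).

Summing over all non-zero entries:
H(X,Y) = -[3/20·log_e(3/20) + 1/5·log_e(1/5) + 1/20·log_e(1/20) + 1/4·log_e(1/4) + 3/20·log_e(3/20) + 1/5·log_e(1/5)]
H(X,Y) = 1.7093 nats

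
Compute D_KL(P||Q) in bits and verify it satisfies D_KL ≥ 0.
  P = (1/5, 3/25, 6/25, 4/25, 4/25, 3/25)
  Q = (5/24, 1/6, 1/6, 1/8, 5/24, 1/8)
0.0466 bits

KL divergence satisfies the Gibbs inequality: D_KL(P||Q) ≥ 0 for all distributions P, Q.

D_KL(P||Q) = Σ p(x) log(p(x)/q(x))
Term by term:
  x=0: 1/5 × log_2[(1/5)/(5/24)] = -0.0118
  x=1: 3/25 × log_2[(3/25)/(1/6)] = -0.0569
  x=2: 6/25 × log_2[(6/25)/(1/6)] = 0.1263
  x=3: 4/25 × log_2[(4/25)/(1/8)] = 0.0570
  x=4: 4/25 × log_2[(4/25)/(5/24)] = -0.0609
  x=5: 3/25 × log_2[(3/25)/(1/8)] = -0.0071
D_KL(P||Q) = 0.0466 bits

D_KL(P||Q) = 0.0466 ≥ 0 ✓

This non-negativity is a fundamental property: relative entropy cannot be negative because it measures how different Q is from P.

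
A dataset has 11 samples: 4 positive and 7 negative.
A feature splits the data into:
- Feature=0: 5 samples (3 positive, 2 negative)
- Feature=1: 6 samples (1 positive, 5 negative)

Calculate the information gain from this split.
0.1498 bits

Information Gain = H(Y) - H(Y|Feature)

Before split:
P(positive) = 4/11 = 0.3636
H(Y) = 0.9457 bits

After split:
Feature=0: H = 0.9710 bits (weight = 5/11)
Feature=1: H = 0.6500 bits (weight = 6/11)
H(Y|Feature) = (5/11)×0.9710 + (6/11)×0.6500 = 0.7959 bits

Information Gain = 0.9457 - 0.7959 = 0.1498 bits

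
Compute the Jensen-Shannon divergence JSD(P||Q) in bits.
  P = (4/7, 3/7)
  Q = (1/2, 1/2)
0.0037 bits

Jensen-Shannon divergence is:
JSD(P||Q) = 0.5 × D_KL(P||M) + 0.5 × D_KL(Q||M)
where M = 0.5 × (P + Q) is the mixture distribution.

M = 0.5 × (4/7, 3/7) + 0.5 × (1/2, 1/2) = (15/28, 13/28)

D_KL(P||M) = 0.0037 bits
D_KL(Q||M) = 0.0037 bits

JSD(P||Q) = 0.5 × 0.0037 + 0.5 × 0.0037 = 0.0037 bits

Unlike KL divergence, JSD is symmetric and bounded: 0 ≤ JSD ≤ log(2).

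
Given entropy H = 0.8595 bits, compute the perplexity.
1.8144

Perplexity is 2^H (or exp(H) for natural log).

H = 0.8595 bits
Perplexity = 2^0.8595 = 1.8144

Interpretation: The model's uncertainty is equivalent to choosing uniformly among 1.8 options.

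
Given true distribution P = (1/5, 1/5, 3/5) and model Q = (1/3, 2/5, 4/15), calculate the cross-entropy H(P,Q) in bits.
1.7255 bits

Cross-entropy: H(P,Q) = -Σ p(x) log q(x)

Alternatively: H(P,Q) = H(P) + D_KL(P||Q)
H(P) = 1.3710 bits
D_KL(P||Q) = 0.3546 bits

H(P,Q) = 1.3710 + 0.3546 = 1.7255 bits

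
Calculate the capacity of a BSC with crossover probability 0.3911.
0.0345 bits

For a binary symmetric channel (BSC) with error probability p:
Capacity C = 1 - H(p) bits per symbol

where H(p) = -p log₂(p) - (1-p) log₂(1-p) is the binary entropy function.

H(0.3911) = 0.9655 bits
C = 1 - 0.9655 = 0.0345 bits per symbol

This means we can reliably transmit up to 0.0345 bits of information per channel use.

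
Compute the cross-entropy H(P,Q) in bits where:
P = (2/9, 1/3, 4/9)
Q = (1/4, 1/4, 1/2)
1.5556 bits

Cross-entropy: H(P,Q) = -Σ p(x) log q(x)

Alternatively: H(P,Q) = H(P) + D_KL(P||Q)
H(P) = 1.5305 bits
D_KL(P||Q) = 0.0251 bits

H(P,Q) = 1.5305 + 0.0251 = 1.5556 bits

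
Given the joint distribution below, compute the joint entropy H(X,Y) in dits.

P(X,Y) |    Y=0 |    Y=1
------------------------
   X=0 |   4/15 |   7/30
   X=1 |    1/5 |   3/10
0.5972 dits

Joint entropy is H(X,Y) = -Σ_{x,y} p(x,y) log p(x,y).

Summing over all non-zero entries:
H(X,Y) = -[4/15·log_10(4/15) + 7/30·log_10(7/30) + 1/5·log_10(1/5) + 3/10·log_10(3/10)]
H(X,Y) = 0.5972 dits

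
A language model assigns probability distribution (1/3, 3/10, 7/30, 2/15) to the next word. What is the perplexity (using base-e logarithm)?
3.8023

Perplexity is e^H (or exp(H) for natural log).

First, H = -Σ p log p = 1.3356 nats
Perplexity = e^1.3356 = 3.8023

Interpretation: The model's uncertainty is equivalent to choosing uniformly among 3.8 options.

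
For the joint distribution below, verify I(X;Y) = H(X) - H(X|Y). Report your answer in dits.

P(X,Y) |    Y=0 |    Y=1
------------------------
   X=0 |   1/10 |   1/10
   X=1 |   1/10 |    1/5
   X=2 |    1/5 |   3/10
I(X;Y) = 0.0030 dits

Mutual information has multiple equivalent forms:
- I(X;Y) = H(X) - H(X|Y)
- I(X;Y) = H(Y) - H(Y|X)
- I(X;Y) = H(X) + H(Y) - H(X,Y)

Computing all quantities:
H(X) = 0.4472, H(Y) = 0.2923, H(X,Y) = 0.7365
H(X|Y) = 0.4442, H(Y|X) = 0.2893

Verification:
H(X) - H(X|Y) = 0.4472 - 0.4442 = 0.0030
H(Y) - H(Y|X) = 0.2923 - 0.2893 = 0.0030
H(X) + H(Y) - H(X,Y) = 0.4472 + 0.2923 - 0.7365 = 0.0030

All forms give I(X;Y) = 0.0030 dits. ✓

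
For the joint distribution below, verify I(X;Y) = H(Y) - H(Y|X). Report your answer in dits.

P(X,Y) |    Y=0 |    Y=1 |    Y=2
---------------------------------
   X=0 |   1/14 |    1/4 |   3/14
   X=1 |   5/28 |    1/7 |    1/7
I(X;Y) = 0.0187 dits

Mutual information has multiple equivalent forms:
- I(X;Y) = H(X) - H(X|Y)
- I(X;Y) = H(Y) - H(Y|X)
- I(X;Y) = H(X) + H(Y) - H(X,Y)

Computing all quantities:
H(X) = 0.2999, H(Y) = 0.4696, H(X,Y) = 0.7508
H(X|Y) = 0.2812, H(Y|X) = 0.4509

Verification:
H(X) - H(X|Y) = 0.2999 - 0.2812 = 0.0187
H(Y) - H(Y|X) = 0.4696 - 0.4509 = 0.0187
H(X) + H(Y) - H(X,Y) = 0.2999 + 0.4696 - 0.7508 = 0.0187

All forms give I(X;Y) = 0.0187 dits. ✓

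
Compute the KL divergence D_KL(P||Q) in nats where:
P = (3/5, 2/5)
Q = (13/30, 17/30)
0.0559 nats

KL divergence: D_KL(P||Q) = Σ p(x) log(p(x)/q(x))

Computing term by term:
  x=0: 3/5 × log_e[(3/5)/(13/30)] = 3/5 × 0.3254 = 0.1953
  x=1: 2/5 × log_e[(2/5)/(17/30)] = 2/5 × -0.3483 = -0.1393

D_KL(P||Q) = 0.0559 nats

Note: KL divergence is always non-negative and equals 0 iff P = Q.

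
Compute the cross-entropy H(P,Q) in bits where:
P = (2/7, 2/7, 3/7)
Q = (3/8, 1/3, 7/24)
1.6190 bits

Cross-entropy: H(P,Q) = -Σ p(x) log q(x)

Alternatively: H(P,Q) = H(P) + D_KL(P||Q)
H(P) = 1.5567 bits
D_KL(P||Q) = 0.0623 bits

H(P,Q) = 1.5567 + 0.0623 = 1.6190 bits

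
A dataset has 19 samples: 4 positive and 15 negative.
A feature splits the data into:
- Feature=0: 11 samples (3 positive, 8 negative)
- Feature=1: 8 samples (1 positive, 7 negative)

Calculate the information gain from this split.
0.0242 bits

Information Gain = H(Y) - H(Y|Feature)

Before split:
P(positive) = 4/19 = 0.2105
H(Y) = 0.7425 bits

After split:
Feature=0: H = 0.8454 bits (weight = 11/19)
Feature=1: H = 0.5436 bits (weight = 8/19)
H(Y|Feature) = (11/19)×0.8454 + (8/19)×0.5436 = 0.7183 bits

Information Gain = 0.7425 - 0.7183 = 0.0242 bits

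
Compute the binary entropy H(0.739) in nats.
0.5741 nats

The binary entropy function is:
H(p) = -p log(p) - (1-p) log(1-p)

H(0.739) = -0.739 × log_e(0.739) - 0.261 × log_e(0.261)
H(0.739) = 0.5741 nats

Note: Binary entropy is maximized at p=0.5 (H=1 bit) and minimized at p=0 or p=1 (H=0).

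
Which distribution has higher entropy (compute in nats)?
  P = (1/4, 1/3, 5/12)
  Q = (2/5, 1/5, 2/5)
P

Computing entropies in nats:
H(P) = 1.0776
H(Q) = 1.0549

Distribution P has higher entropy.

Intuition: The distribution closer to uniform (more spread out) has higher entropy.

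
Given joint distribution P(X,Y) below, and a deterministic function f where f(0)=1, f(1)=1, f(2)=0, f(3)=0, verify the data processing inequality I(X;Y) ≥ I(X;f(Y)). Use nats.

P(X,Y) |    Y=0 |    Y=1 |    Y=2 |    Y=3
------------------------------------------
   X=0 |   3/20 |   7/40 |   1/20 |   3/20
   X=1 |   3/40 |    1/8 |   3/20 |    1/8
I(X;Y) = 0.0430, I(X;f(Y)) = 0.0197, inequality holds: 0.0430 ≥ 0.0197

Data Processing Inequality: For any Markov chain X → Y → Z, we have I(X;Y) ≥ I(X;Z).

Here Z = f(Y) is a deterministic function of Y, forming X → Y → Z.

Original I(X;Y) = 0.0430 nats

After applying f:
P(X,Z) where Z=f(Y):
- P(X,Z=0) = P(X,Y=2) + P(X,Y=3)
- P(X,Z=1) = P(X,Y=0) + P(X,Y=1)

I(X;Z) = I(X;f(Y)) = 0.0197 nats

Verification: 0.0430 ≥ 0.0197 ✓

Information cannot be created by processing; the function f can only lose information about X.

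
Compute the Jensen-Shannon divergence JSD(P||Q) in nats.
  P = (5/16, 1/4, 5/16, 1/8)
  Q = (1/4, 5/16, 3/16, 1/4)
0.0220 nats

Jensen-Shannon divergence is:
JSD(P||Q) = 0.5 × D_KL(P||M) + 0.5 × D_KL(Q||M)
where M = 0.5 × (P + Q) is the mixture distribution.

M = 0.5 × (5/16, 1/4, 5/16, 1/8) + 0.5 × (1/4, 5/16, 3/16, 1/4) = (9/32, 9/32, 1/4, 3/16)

D_KL(P||M) = 0.0225 nats
D_KL(Q||M) = 0.0215 nats

JSD(P||Q) = 0.5 × 0.0225 + 0.5 × 0.0215 = 0.0220 nats

Unlike KL divergence, JSD is symmetric and bounded: 0 ≤ JSD ≤ log(2).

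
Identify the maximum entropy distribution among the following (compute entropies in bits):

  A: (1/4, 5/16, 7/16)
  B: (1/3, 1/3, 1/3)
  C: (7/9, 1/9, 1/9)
B

For a discrete distribution over n outcomes, entropy is maximized by the uniform distribution.

Computing entropies:
H(A) = 1.5462 bits
H(B) = 1.5850 bits
H(C) = 0.9864 bits

The uniform distribution (where all probabilities equal 1/3) achieves the maximum entropy of log_2(3) = 1.5850 bits.

Distribution B has the highest entropy.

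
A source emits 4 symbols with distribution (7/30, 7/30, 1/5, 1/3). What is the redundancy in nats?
0.0191 nats

Redundancy measures how far a source is from maximum entropy:
R = H_max - H(X)

Maximum entropy for 4 symbols: H_max = log_e(4) = 1.3863 nats
Actual entropy: H(X) = 1.3672 nats
Redundancy: R = 1.3863 - 1.3672 = 0.0191 nats

This redundancy represents potential for compression: the source could be compressed by 0.0191 nats per symbol.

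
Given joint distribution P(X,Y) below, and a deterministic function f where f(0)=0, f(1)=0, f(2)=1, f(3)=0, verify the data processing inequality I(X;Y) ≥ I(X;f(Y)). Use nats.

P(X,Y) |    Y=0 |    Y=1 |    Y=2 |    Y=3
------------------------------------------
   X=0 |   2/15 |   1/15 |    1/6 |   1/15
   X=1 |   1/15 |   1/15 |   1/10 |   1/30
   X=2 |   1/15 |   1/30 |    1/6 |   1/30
I(X;Y) = 0.0192, I(X;f(Y)) = 0.0130, inequality holds: 0.0192 ≥ 0.0130

Data Processing Inequality: For any Markov chain X → Y → Z, we have I(X;Y) ≥ I(X;Z).

Here Z = f(Y) is a deterministic function of Y, forming X → Y → Z.

Original I(X;Y) = 0.0192 nats

After applying f:
P(X,Z) where Z=f(Y):
- P(X,Z=0) = P(X,Y=0) + P(X,Y=1) + P(X,Y=3)
- P(X,Z=1) = P(X,Y=2)

I(X;Z) = I(X;f(Y)) = 0.0130 nats

Verification: 0.0192 ≥ 0.0130 ✓

Information cannot be created by processing; the function f can only lose information about X.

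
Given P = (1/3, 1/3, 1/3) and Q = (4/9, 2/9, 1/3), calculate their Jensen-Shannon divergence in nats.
0.0096 nats

Jensen-Shannon divergence is:
JSD(P||Q) = 0.5 × D_KL(P||M) + 0.5 × D_KL(Q||M)
where M = 0.5 × (P + Q) is the mixture distribution.

M = 0.5 × (1/3, 1/3, 1/3) + 0.5 × (4/9, 2/9, 1/3) = (7/18, 5/18, 1/3)

D_KL(P||M) = 0.0094 nats
D_KL(Q||M) = 0.0098 nats

JSD(P||Q) = 0.5 × 0.0094 + 0.5 × 0.0098 = 0.0096 nats

Unlike KL divergence, JSD is symmetric and bounded: 0 ≤ JSD ≤ log(2).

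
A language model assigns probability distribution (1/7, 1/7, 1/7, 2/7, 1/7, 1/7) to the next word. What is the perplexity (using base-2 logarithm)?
5.7423

Perplexity is 2^H (or exp(H) for natural log).

First, H = -Σ p log p = 2.5216 bits
Perplexity = 2^2.5216 = 5.7423

Interpretation: The model's uncertainty is equivalent to choosing uniformly among 5.7 options.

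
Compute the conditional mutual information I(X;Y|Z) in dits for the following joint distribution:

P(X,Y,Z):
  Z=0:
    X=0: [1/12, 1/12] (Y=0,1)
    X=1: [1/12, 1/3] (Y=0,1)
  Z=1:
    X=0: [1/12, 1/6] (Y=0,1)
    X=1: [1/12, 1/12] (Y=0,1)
0.0133 dits

Conditional mutual information: I(X;Y|Z) = H(X|Z) + H(Y|Z) - H(X,Y|Z)

H(Z) = 0.2950
H(X,Z) = 0.5683 → H(X|Z) = 0.2734
H(Y,Z) = 0.5683 → H(Y|Z) = 0.2734
H(X,Y,Z) = 0.8283 → H(X,Y|Z) = 0.5334

I(X;Y|Z) = 0.2734 + 0.2734 - 0.5334 = 0.0133 dits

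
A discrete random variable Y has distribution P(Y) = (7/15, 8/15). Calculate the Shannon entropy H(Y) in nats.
0.6909 nats

Shannon entropy is H(X) = -Σ p(x) log p(x).

For P = (7/15, 8/15):
H = -7/15 × log_e(7/15) -8/15 × log_e(8/15)
H = 0.6909 nats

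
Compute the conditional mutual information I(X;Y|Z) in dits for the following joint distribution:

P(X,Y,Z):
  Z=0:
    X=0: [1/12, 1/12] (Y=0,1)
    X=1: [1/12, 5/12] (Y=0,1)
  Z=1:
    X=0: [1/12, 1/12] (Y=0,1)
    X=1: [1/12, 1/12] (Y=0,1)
0.0148 dits

Conditional mutual information: I(X;Y|Z) = H(X|Z) + H(Y|Z) - H(X,Y|Z)

H(Z) = 0.2764
H(X,Z) = 0.5396 → H(X|Z) = 0.2632
H(Y,Z) = 0.5396 → H(Y|Z) = 0.2632
H(X,Y,Z) = 0.7879 → H(X,Y|Z) = 0.5115

I(X;Y|Z) = 0.2632 + 0.2632 - 0.5115 = 0.0148 dits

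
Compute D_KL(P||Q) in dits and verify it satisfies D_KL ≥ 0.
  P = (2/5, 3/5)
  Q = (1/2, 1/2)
0.0087 dits

KL divergence satisfies the Gibbs inequality: D_KL(P||Q) ≥ 0 for all distributions P, Q.

D_KL(P||Q) = Σ p(x) log(p(x)/q(x))
Term by term:
  x=0: 2/5 × log_10[(2/5)/(1/2)] = -0.0388
  x=1: 3/5 × log_10[(3/5)/(1/2)] = 0.0475
D_KL(P||Q) = 0.0087 dits

D_KL(P||Q) = 0.0087 ≥ 0 ✓

This non-negativity is a fundamental property: relative entropy cannot be negative because it measures how different Q is from P.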